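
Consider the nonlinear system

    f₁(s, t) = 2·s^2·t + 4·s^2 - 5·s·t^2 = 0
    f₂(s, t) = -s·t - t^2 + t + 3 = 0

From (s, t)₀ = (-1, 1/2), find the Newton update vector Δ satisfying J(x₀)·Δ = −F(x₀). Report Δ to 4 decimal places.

At (-1, 1/2): F = (6.2500, 3.7500).
Jacobian J = [[4·s·t + 8·s - 5·t^2, 2·s^2 - 10·s·t], [-t, -s - 2·t + 1]].
At the point, J = [[-11.2500, 7.0000], [-0.5000, 1.0000]] (det J = -7.7500).
Solving J·Δ = −F gives Δ = (-2.5806, -5.0403).

(-2.5806, -5.0403)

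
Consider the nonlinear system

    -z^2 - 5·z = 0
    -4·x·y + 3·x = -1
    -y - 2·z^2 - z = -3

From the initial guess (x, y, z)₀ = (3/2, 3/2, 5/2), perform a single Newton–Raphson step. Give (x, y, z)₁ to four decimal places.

At (3/2, 3/2, 5/2): F = (-18.7500, -3.5000, -13.5000).
Jacobian J = [[0, 0, -2·z - 5], [-4·y + 3, -4·x, 0], [0, -1, -4·z - 1]].
At the point, J = [[0.0000, 0.0000, -10.0000], [-3.0000, -6.0000, 0.0000], [0.0000, -1.0000, -11.0000]] (det J = -30.0000).
Solving J·Δ = −F gives Δ = (-15.4167, 7.1250, -1.8750).
Then the next iterate is (x, y, z)₁ = (-13.9167, 8.6250, 0.6250).

(-13.9167, 8.6250, 0.6250)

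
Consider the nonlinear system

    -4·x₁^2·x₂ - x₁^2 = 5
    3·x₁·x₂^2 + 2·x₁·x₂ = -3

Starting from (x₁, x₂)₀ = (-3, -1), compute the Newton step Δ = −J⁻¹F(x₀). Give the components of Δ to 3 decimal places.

(1.467, -0.122)

At (-3, -1): F = (22.000, 0.000).
Jacobian J = [[-8·x₁·x₂ - 2·x₁, -4·x₁^2], [3·x₂^2 + 2·x₂, 6·x₁·x₂ + 2·x₁]].
At the point, J = [[-18.000, -36.000], [1.000, 12.000]] (det J = -180.000).
Solving J·Δ = −F gives Δ = (1.467, -0.122).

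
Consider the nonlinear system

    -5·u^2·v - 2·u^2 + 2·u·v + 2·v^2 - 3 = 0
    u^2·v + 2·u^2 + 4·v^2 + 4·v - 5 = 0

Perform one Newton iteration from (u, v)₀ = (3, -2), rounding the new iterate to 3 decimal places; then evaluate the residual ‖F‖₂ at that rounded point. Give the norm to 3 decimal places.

At (3, -2): F = (65.000, 3.000).
Jacobian J = [[-10·u·v - 4·u + 2·v, -5·u^2 + 2·u + 4·v], [2·u·v + 4·u, u^2 + 8·v + 4]].
At the point, J = [[44.000, -47.000], [0.000, -3.000]] (det J = -132.000).
Solving J·Δ = −F gives Δ = (-0.409, 1.000).
Then the next iterate is (u, v)₁ = (2.591, -1.000).
Re-evaluating at (2.591, -1.000): F = (13.95784, 1.71328), so ‖F‖₂ = 14.063.

14.063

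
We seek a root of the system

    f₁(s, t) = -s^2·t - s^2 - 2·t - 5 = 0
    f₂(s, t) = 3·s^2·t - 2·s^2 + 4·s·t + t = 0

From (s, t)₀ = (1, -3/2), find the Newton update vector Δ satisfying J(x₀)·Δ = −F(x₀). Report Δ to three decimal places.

(-1.102, -0.867)

At (1, -3/2): F = (-1.500, -14.000).
Jacobian J = [[-2·s·t - 2·s, -s^2 - 2], [6·s·t - 4·s + 4·t, 3·s^2 + 4·s + 1]].
At the point, J = [[1.000, -3.000], [-19.000, 8.000]] (det J = -49.000).
Solving J·Δ = −F gives Δ = (-1.102, -0.867).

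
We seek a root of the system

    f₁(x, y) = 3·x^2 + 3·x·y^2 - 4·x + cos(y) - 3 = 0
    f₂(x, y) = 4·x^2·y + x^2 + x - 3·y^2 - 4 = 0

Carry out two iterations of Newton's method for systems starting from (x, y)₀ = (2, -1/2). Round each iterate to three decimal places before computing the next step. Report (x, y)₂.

(1.730, -0.072)

At (2, -1/2): F = (3.37758, -6.750).
Jacobian J = [[6·x + 3·y^2 - 4, 6·x·y - sin(y)], [8·x·y + 2·x + 1, 4·x^2 - 6·y]].
At the point, J = [[8.750, -5.52057], [-3.000, 19.000]] (det J = 149.68828).
Solving J·Δ = −F gives Δ = (-0.180, 0.327).
Then the next iterate is (x, y)₁ = (1.820, -0.173).
Round to (1.820, -0.173) and repeat: F = (0.80569, -1.24957), J = [[7.00979, -1.71702], [2.12112, 14.28760]].
Δ = (-0.090, 0.101), so (x, y)₂ = (1.730, -0.072).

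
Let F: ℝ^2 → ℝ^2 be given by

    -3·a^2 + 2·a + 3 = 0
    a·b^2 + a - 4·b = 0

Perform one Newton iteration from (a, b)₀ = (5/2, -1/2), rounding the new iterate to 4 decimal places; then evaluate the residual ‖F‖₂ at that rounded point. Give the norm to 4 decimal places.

2.3685

At (5/2, -1/2): F = (-10.7500, 5.1250).
Jacobian J = [[-6·a + 2, 0], [b^2 + 1, 2·a·b - 4]].
At the point, J = [[-13.0000, 0.0000], [1.2500, -6.5000]] (det J = 84.5000).
Solving J·Δ = −F gives Δ = (-0.8269, 0.6294).
Then the next iterate is (a, b)₁ = (1.6731, 0.1294).
Re-evaluating at (1.6731, 0.1294): F = (-2.051591, 1.183515), so ‖F‖₂ = 2.3685.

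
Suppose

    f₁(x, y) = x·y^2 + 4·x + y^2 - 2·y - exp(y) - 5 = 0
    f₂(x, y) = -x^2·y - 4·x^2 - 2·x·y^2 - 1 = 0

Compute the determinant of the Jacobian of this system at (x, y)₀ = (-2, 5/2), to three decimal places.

422.964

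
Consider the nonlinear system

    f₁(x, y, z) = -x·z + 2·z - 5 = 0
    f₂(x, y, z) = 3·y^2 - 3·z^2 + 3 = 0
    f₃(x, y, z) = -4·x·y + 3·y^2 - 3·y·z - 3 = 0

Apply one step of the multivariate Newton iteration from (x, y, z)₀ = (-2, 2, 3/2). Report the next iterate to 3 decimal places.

At (-2, 2, 3/2): F = (1.000, 8.250, 16.000).
Jacobian J = [[-z, 0, -x + 2], [0, 6·y, -6·z], [-4·y, -4·x + 6·y - 3·z, -3·y]].
At the point, J = [[-1.500, 0.000, 4.000], [0.000, 12.000, -9.000], [-8.000, 15.500, -6.000]] (det J = 282.750).
Solving J·Δ = −F gives Δ = (0.668, -0.687, 0.001).
Then the next iterate is (x, y, z)₁ = (-1.332, 1.313, 1.501).

(-1.332, 1.313, 1.501)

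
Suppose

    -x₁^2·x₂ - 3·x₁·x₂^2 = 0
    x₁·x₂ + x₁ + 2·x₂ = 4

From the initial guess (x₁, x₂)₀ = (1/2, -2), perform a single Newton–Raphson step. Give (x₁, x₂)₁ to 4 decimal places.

(2.3247, 2.1299)

At (1/2, -2): F = (-5.5000, -8.5000).
Jacobian J = [[-2·x₁·x₂ - 3·x₂^2, -x₁^2 - 6·x₁·x₂], [x₂ + 1, x₁ + 2]].
At the point, J = [[-10.0000, 5.7500], [-1.0000, 2.5000]] (det J = -19.2500).
Solving J·Δ = −F gives Δ = (1.8247, 4.1299).
Then the next iterate is (x₁, x₂)₁ = (2.3247, 2.1299).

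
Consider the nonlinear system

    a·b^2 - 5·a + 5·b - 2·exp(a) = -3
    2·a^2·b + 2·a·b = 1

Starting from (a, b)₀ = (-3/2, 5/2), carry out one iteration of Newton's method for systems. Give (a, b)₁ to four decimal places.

(-0.3803, 8.1315)

At (-3/2, 5/2): F = (13.178740, 2.7500).
Jacobian J = [[b^2 - 2·exp(a) - 5, 2·a·b + 5], [4·a·b + 2·b, 2·a^2 + 2·a]].
At the point, J = [[0.803740, -2.5000], [-10.0000, 1.5000]] (det J = -23.794390).
Solving J·Δ = −F gives Δ = (1.1197, 5.6315).
Then the next iterate is (a, b)₁ = (-0.3803, 8.1315).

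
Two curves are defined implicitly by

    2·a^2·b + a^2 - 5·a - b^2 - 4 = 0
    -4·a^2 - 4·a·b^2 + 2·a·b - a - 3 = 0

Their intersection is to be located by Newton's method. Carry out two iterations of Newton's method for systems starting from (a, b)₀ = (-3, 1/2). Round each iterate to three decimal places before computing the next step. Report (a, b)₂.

At (-3, 1/2): F = (28.750, -36.000).
Jacobian J = [[4·a·b + 2·a - 5, 2·a^2 - 2·b], [-8·a - 4·b^2 + 2·b - 1, -8·a·b + 2·a]].
At the point, J = [[-17.000, 17.000], [23.000, 6.000]] (det J = -493.000).
Solving J·Δ = −F gives Δ = (1.591, -0.100).
Then the next iterate is (a, b)₁ = (-1.409, 0.400).
Round to (-1.409, 0.400) and repeat: F = (6.45851, -9.75756), J = [[-10.07240, 3.17056], [10.432, 1.69080]].
Δ = (0.835, 0.617), so (a, b)₂ = (-0.574, 1.017).

(-0.574, 1.017)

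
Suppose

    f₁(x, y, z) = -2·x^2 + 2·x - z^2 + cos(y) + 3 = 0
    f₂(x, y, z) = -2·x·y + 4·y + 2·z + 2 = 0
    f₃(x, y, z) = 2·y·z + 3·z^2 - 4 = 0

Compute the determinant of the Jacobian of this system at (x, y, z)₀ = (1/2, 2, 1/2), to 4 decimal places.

-21.4603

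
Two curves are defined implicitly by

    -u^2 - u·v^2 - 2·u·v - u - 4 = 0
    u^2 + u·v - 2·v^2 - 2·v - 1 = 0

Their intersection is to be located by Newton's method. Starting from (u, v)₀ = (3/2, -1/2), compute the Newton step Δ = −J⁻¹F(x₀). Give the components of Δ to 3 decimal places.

(-7.500, 11.833)

At (3/2, -1/2): F = (-6.625, 1.000).
Jacobian J = [[-2·u - v^2 - 2·v - 1, -2·u·v - 2·u], [2·u + v, u - 4·v - 2]].
At the point, J = [[-3.250, -1.500], [2.500, 1.500]] (det J = -1.125).
Solving J·Δ = −F gives Δ = (-7.500, 11.833).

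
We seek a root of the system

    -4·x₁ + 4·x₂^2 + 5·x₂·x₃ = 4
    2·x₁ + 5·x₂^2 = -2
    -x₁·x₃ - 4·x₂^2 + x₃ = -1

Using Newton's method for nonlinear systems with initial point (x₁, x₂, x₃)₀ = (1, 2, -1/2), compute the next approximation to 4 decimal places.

At (1, 2, -1/2): F = (3.0000, 24.0000, -15.0000).
Jacobian J = [[-4, 8·x₂ + 5·x₃, 5·x₂], [2, 10·x₂, 0], [-x₃, -8·x₂, -x₁ + 1]].
At the point, J = [[-4.0000, 13.5000, 10.0000], [2.0000, 20.0000, 0.0000], [0.5000, -16.0000, 0.0000]] (det J = -420.0000).
Solving J·Δ = −F gives Δ = (-2.0000, -1.0000, 0.2500).
Then the next iterate is (x₁, x₂, x₃)₁ = (-1.0000, 1.0000, -0.2500).

(-1.0000, 1.0000, -0.2500)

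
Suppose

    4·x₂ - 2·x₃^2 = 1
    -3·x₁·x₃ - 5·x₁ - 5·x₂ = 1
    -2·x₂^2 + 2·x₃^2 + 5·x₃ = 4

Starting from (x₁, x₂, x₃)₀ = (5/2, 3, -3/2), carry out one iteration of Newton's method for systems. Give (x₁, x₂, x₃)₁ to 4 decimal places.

(-15.7500, 0.8897, -1.1765)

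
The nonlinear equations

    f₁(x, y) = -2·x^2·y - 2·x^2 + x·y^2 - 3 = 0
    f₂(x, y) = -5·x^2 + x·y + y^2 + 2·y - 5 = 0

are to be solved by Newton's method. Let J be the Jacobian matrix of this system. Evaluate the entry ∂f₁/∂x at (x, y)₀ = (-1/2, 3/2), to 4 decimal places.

7.2500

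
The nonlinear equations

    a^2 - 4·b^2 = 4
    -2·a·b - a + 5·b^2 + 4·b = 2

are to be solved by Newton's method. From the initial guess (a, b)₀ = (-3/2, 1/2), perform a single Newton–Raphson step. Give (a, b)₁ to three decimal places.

At (-3/2, 1/2): F = (-2.750, 4.250).
Jacobian J = [[2·a, -8·b], [-2·b - 1, -2·a + 10·b + 4]].
At the point, J = [[-3.000, -4.000], [-2.000, 12.000]] (det J = -44.000).
Solving J·Δ = −F gives Δ = (-0.364, -0.415).
Then the next iterate is (a, b)₁ = (-1.864, 0.085).

(-1.864, 0.085)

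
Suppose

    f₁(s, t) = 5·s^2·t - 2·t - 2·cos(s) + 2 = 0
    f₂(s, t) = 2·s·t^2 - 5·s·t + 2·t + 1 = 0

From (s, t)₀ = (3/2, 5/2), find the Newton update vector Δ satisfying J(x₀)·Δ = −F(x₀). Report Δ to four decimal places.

(-0.4847, -0.6316)

At (3/2, 5/2): F = (24.983526, 6.0000).
Jacobian J = [[10·s·t + 2·sin(s), 5·s^2 - 2], [2·t^2 - 5·t, 4·s·t - 5·s + 2]].
At the point, J = [[39.494990, 9.2500], [0.0000, 9.5000]] (det J = 375.202405).
Solving J·Δ = −F gives Δ = (-0.4847, -0.6316).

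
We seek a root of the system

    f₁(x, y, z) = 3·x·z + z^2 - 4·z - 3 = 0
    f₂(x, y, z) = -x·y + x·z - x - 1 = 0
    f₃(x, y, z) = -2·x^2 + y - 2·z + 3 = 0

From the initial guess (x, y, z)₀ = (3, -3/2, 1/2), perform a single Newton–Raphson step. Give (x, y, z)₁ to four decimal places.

At (3, -3/2, 1/2): F = (-0.2500, 2.0000, -17.5000).
Jacobian J = [[3·z, 0, 3·x + 2·z - 4], [-y + z - 1, -x, x], [-4·x, 1, -2]].
At the point, J = [[1.5000, 0.0000, 6.0000], [1.0000, -3.0000, 3.0000], [-12.0000, 1.0000, -2.0000]] (det J = -205.5000).
Solving J·Δ = −F gives Δ = (-1.4781, 0.5852, 0.4112).
Then the next iterate is (x, y, z)₁ = (1.5219, -0.9148, 0.9112).

(1.5219, -0.9148, 0.9112)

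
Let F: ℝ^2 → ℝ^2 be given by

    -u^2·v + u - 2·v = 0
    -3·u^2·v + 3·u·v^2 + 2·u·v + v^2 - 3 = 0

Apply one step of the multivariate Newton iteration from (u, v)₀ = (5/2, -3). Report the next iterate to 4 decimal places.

(0.8362, -2.9237)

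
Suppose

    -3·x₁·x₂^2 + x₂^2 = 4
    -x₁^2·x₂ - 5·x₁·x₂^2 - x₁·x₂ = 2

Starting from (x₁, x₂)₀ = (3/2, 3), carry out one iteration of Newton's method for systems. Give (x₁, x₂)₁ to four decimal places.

At (3/2, 3): F = (-35.5000, -80.7500).
Jacobian J = [[-3·x₂^2, -6·x₁·x₂ + 2·x₂], [-2·x₁·x₂ - 5·x₂^2 - x₂, -x₁^2 - 10·x₁·x₂ - x₁]].
At the point, J = [[-27.0000, -21.0000], [-57.0000, -48.7500]] (det J = 119.2500).
Solving J·Δ = −F gives Δ = (-0.2925, -1.3145).
Then the next iterate is (x₁, x₂)₁ = (1.2075, 1.6855).

(1.2075, 1.6855)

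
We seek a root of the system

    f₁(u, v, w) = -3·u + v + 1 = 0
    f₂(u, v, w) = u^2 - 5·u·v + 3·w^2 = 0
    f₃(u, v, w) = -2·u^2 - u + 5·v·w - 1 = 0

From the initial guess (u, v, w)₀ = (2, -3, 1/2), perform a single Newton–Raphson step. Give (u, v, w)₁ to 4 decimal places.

At (2, -3, 1/2): F = (-8.0000, 34.7500, -18.5000).
Jacobian J = [[-3, 1, 0], [2·u - 5·v, -5·u, 6·w], [-4·u - 1, 5·w, 5·v]].
At the point, J = [[-3.0000, 1.0000, 0.0000], [19.0000, -10.0000, 3.0000], [-9.0000, 2.5000, -15.0000]] (det J = -169.5000).
Solving J·Δ = −F gives Δ = (-3.9779, -3.9336, 0.4978).
Then the next iterate is (u, v, w)₁ = (-1.9779, -6.9336, 0.9978).

(-1.9779, -6.9336, 0.9978)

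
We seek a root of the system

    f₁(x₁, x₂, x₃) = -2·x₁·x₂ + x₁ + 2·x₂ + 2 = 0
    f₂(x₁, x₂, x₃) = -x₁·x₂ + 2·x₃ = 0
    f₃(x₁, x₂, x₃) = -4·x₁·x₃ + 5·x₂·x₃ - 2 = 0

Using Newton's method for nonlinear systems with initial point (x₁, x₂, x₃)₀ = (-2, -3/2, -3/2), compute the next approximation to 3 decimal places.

(-0.791, -0.806, -0.101)

At (-2, -3/2, -3/2): F = (-9.000, -6.000, -2.750).
Jacobian J = [[-2·x₂ + 1, -2·x₁ + 2, 0], [-x₂, -x₁, 2], [-4·x₃, 5·x₃, -4·x₁ + 5·x₂]].
At the point, J = [[4.000, 6.000, 0.000], [1.500, 2.000, 2.000], [6.000, -7.500, 0.500]] (det J = 131.500).
Solving J·Δ = −F gives Δ = (1.209, 0.694, 1.399).
Then the next iterate is (x₁, x₂, x₃)₁ = (-0.791, -0.806, -0.101).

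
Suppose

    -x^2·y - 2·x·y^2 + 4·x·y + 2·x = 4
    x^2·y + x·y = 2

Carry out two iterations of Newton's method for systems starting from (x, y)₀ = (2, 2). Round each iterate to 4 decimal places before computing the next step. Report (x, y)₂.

At (2, 2): F = (-8.0000, 10.0000).
Jacobian J = [[-2·x·y - 2·y^2 + 4·y + 2, -x^2 - 4·x·y + 4·x], [2·x·y + y, x^2 + x]].
At the point, J = [[-6.0000, -12.0000], [10.0000, 6.0000]] (det J = 84.0000).
Solving J·Δ = −F gives Δ = (-0.8571, -0.2381).
Then the next iterate is (x, y)₁ = (1.1429, 1.7619).
Round to (1.1429, 1.7619) and repeat: F = (-3.056717, 2.315105), J = [[-1.188334, -4.789322], [5.789251, 2.449120]].
Δ = (-0.1451, -0.6022), so (x, y)₂ = (0.9978, 1.1597).

(0.9978, 1.1597)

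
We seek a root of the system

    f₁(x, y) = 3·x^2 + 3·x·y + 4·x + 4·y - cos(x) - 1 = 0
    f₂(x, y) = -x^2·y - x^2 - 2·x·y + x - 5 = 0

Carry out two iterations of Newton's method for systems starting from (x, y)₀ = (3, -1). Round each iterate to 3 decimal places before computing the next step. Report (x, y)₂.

(1.355, -1.157)

At (3, -1): F = (25.98999, 4.000).
Jacobian J = [[6·x + 3·y + sin(x) + 4, 3·x + 4], [-2·x·y - 2·x - 2·y + 1, -x^2 - 2·x]].
At the point, J = [[19.14112, 13.000], [3.000, -15.000]] (det J = -326.11680).
Solving J·Δ = −F gives Δ = (-1.355, -0.004).
Then the next iterate is (x, y)₁ = (1.645, -1.004).
Round to (1.645, -1.004) and repeat: F = (4.80147, -0.04102), J = [[11.85525, 8.935], [3.02116, -5.99602]].
Δ = (-0.290, -0.153), so (x, y)₂ = (1.355, -1.157).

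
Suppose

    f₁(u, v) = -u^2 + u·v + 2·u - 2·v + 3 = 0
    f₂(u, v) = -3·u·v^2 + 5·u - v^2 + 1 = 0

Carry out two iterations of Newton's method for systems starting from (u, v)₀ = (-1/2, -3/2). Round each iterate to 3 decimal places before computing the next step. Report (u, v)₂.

(0.373, 2.165)

At (-1/2, -3/2): F = (5.500, -0.375).
Jacobian J = [[-2·u + v + 2, u - 2], [-3·v^2 + 5, -6·u·v - 2·v]].
At the point, J = [[1.500, -2.500], [-1.750, -1.500]] (det J = -6.625).
Solving J·Δ = −F gives Δ = (-1.387, 1.368).
Then the next iterate is (u, v)₁ = (-1.887, -0.132).
Round to (-1.887, -0.132) and repeat: F = (-3.82168, -8.35379), J = [[5.642, -3.887], [4.94773, -1.23050]].
Δ = (2.260, 2.297), so (u, v)₂ = (0.373, 2.165).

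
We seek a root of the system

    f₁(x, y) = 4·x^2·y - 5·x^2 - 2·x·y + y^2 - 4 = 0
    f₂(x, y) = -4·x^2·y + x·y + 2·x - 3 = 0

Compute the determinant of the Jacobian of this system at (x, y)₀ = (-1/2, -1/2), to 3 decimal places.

J = [[8·x·y - 10·x - 2·y, 4·x^2 - 2·x + 2·y], [-8·x·y + y + 2, -4·x^2 + x]].
At the point, J = [[8.000, 1.000], [-0.500, -1.500]].
det J = -11.500.

-11.500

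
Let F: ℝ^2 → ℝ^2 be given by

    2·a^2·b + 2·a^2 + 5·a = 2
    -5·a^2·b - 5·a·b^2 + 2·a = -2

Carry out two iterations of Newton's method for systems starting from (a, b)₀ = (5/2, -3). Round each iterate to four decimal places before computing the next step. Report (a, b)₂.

At (5/2, -3): F = (-14.5000, -11.7500).
Jacobian J = [[4·a·b + 4·a + 5, 2·a^2], [-10·a·b - 5·b^2 + 2, -5·a^2 - 10·a·b]].
At the point, J = [[-15.0000, 12.5000], [32.0000, 43.7500]] (det J = -1056.2500).
Solving J·Δ = −F gives Δ = (-0.4615, 0.6062).
Then the next iterate is (a, b)₁ = (2.0385, -2.3938).
Round to (2.0385, -2.3938) and repeat: F = (-3.391322, -2.591896), J = [[-6.365045, 8.310964], [22.146221, 28.020202]].
Δ = (-0.2028, 0.2528), so (a, b)₂ = (1.8357, -2.1410).

(1.8357, -2.1410)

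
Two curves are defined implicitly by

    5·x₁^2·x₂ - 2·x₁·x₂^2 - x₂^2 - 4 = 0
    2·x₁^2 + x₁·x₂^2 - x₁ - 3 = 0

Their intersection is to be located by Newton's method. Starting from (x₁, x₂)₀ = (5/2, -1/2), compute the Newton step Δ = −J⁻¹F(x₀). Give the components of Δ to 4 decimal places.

At (5/2, -1/2): F = (-21.1250, 7.6250).
Jacobian J = [[10·x₁·x₂ - 2·x₂^2, 5·x₁^2 - 4·x₁·x₂ - 2·x₂], [4·x₁ + x₂^2 - 1, 2·x₁·x₂]].
At the point, J = [[-13.0000, 37.2500], [9.2500, -2.5000]] (det J = -312.0625).
Solving J·Δ = −F gives Δ = (-0.7409, 0.3085).

(-0.7409, 0.3085)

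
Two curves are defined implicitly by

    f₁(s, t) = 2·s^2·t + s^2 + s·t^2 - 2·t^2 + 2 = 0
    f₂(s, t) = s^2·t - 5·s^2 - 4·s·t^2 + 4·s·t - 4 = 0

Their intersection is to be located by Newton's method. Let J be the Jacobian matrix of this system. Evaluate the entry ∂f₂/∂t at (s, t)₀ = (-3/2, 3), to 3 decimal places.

∂f₂/∂t = s^2 - 8·s·t + 4·s.
At (-3/2, 3) this is 32.250.

32.250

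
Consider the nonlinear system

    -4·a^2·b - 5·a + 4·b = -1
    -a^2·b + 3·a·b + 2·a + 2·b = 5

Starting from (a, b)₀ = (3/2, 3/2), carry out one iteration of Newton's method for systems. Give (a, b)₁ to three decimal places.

(1.071, 0.672)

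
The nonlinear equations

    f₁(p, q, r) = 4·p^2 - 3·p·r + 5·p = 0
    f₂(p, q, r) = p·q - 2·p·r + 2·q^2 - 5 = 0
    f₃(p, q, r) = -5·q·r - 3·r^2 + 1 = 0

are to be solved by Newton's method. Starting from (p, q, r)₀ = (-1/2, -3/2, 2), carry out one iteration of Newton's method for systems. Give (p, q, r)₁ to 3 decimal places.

(0.064, -1.496, 2.879)

At (-1/2, -3/2, 2): F = (1.500, 2.250, 4.000).
Jacobian J = [[8·p - 3·r + 5, 0, -3·p], [q - 2·r, p + 4·q, -2·p], [0, -5·r, -5·q - 6·r]].
At the point, J = [[-5.000, 0.000, 1.500], [-5.500, -6.500, 1.000], [0.000, -10.000, -4.500]] (det J = -113.750).
Solving J·Δ = −F gives Δ = (0.564, 0.004, 0.879).
Then the next iterate is (p, q, r)₁ = (0.064, -1.496, 2.879).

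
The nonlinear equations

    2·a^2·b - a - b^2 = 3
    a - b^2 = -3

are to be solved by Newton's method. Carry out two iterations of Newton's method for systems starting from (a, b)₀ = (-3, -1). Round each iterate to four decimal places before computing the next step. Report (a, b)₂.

(3.9659, -3.1966)

At (-3, -1): F = (-19.0000, -1.0000).
Jacobian J = [[4·a·b - 1, 2·a^2 - 2·b], [1, -2·b]].
At the point, J = [[11.0000, 20.0000], [1.0000, 2.0000]] (det J = 2.0000).
Solving J·Δ = −F gives Δ = (9.0000, -4.0000).
Then the next iterate is (a, b)₁ = (6.0000, -5.0000).
Round to (6.0000, -5.0000) and repeat: F = (-394.0000, -16.0000), J = [[-121.0000, 82.0000], [1.0000, 10.0000]].
Δ = (-2.0341, 1.8034), so (a, b)₂ = (3.9659, -3.1966).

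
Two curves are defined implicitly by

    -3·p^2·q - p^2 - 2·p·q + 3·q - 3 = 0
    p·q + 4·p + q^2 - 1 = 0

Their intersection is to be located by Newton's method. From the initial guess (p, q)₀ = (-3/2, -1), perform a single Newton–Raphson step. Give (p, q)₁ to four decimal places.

At (-3/2, -1): F = (-4.5000, -4.5000).
Jacobian J = [[-6·p·q - 2·p - 2·q, -3·p^2 - 2·p + 3], [q + 4, p + 2·q]].
At the point, J = [[-4.0000, -0.7500], [3.0000, -3.5000]] (det J = 16.2500).
Solving J·Δ = −F gives Δ = (-0.7615, -1.9385).
Then the next iterate is (p, q)₁ = (-2.2615, -2.9385).

(-2.2615, -2.9385)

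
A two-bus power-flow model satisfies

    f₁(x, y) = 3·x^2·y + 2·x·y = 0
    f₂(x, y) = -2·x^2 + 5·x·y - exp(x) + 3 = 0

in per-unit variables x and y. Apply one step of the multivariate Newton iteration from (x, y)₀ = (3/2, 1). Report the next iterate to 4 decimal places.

(1.0710, 0.4840)

At (3/2, 1): F = (9.7500, 1.518311).
Jacobian J = [[6·x·y + 2·y, 3·x^2 + 2·x], [-4·x + 5·y - exp(x), 5·x]].
At the point, J = [[11.0000, 9.7500], [-5.481689, 7.5000]] (det J = 135.946468).
Solving J·Δ = −F gives Δ = (-0.4290, -0.5160).
Then the next iterate is (x, y)₁ = (1.0710, 0.4840).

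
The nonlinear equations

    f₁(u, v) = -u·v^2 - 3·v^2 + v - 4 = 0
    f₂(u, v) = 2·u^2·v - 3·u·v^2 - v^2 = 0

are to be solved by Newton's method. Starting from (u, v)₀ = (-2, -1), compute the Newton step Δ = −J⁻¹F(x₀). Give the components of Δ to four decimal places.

(1.6154, 2.5385)

At (-2, -1): F = (-6.0000, -3.0000).
Jacobian J = [[-v^2, -2·u·v - 6·v + 1], [4·u·v - 3·v^2, 2·u^2 - 6·u·v - 2·v]].
At the point, J = [[-1.0000, 3.0000], [5.0000, -2.0000]] (det J = -13.0000).
Solving J·Δ = −F gives Δ = (1.6154, 2.5385).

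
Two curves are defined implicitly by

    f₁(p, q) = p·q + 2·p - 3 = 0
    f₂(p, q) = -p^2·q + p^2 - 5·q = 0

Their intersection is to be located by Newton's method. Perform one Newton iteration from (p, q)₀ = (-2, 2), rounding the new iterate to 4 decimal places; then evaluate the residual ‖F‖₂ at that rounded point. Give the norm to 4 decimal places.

8.0943

At (-2, 2): F = (-11.0000, -14.0000).
Jacobian J = [[q + 2, p], [-2·p·q + 2·p, -p^2 - 5]].
At the point, J = [[4.0000, -2.0000], [4.0000, -9.0000]] (det J = -28.0000).
Solving J·Δ = −F gives Δ = (2.5357, -0.4286).
Then the next iterate is (p, q)₁ = (0.5357, 1.5714).
Re-evaluating at (0.5357, 1.5714): F = (-1.086801, -8.020977), so ‖F‖₂ = 8.0943.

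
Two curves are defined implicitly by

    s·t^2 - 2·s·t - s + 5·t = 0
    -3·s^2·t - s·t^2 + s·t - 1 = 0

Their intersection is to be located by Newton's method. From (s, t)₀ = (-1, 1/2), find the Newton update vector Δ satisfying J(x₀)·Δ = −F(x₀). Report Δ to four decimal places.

At (-1, 1/2): F = (4.2500, -2.7500).
Jacobian J = [[t^2 - 2·t - 1, 2·s·t - 2·s + 5], [-6·s·t - t^2 + t, -3·s^2 - 2·s·t + s]].
At the point, J = [[-1.7500, 6.0000], [3.2500, -3.0000]] (det J = -14.2500).
Solving J·Δ = −F gives Δ = (0.2632, -0.6316).

(0.2632, -0.6316)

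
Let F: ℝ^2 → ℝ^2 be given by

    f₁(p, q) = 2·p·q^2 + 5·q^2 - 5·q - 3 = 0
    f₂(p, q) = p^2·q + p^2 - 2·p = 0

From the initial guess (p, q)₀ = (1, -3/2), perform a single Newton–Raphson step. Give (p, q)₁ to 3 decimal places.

(0.391, -0.827)

At (1, -3/2): F = (20.250, -2.500).
Jacobian J = [[2·q^2, 4·p·q + 10·q - 5], [2·p·q + 2·p - 2, p^2]].
At the point, J = [[4.500, -26.000], [-3.000, 1.000]] (det J = -73.500).
Solving J·Δ = −F gives Δ = (-0.609, 0.673).
Then the next iterate is (p, q)₁ = (0.391, -0.827).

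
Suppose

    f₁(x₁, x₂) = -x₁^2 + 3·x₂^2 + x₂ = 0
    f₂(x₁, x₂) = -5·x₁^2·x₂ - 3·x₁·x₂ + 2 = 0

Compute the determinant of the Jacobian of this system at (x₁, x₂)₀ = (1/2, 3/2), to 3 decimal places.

J = [[-2·x₁, 6·x₂ + 1], [-10·x₁·x₂ - 3·x₂, -5·x₁^2 - 3·x₁]].
At the point, J = [[-1.000, 10.000], [-12.000, -2.750]].
det J = 122.750.

122.750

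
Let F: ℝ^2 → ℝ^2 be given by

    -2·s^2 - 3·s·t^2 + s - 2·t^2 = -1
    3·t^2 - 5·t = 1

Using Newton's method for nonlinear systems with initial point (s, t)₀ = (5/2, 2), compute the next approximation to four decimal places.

(0.5204, 1.8571)

At (5/2, 2): F = (-47.0000, 1.0000).
Jacobian J = [[-4·s - 3·t^2 + 1, -6·s·t - 4·t], [0, 6·t - 5]].
At the point, J = [[-21.0000, -38.0000], [0.0000, 7.0000]] (det J = -147.0000).
Solving J·Δ = −F gives Δ = (-1.9796, -0.1429).
Then the next iterate is (s, t)₁ = (0.5204, 1.8571).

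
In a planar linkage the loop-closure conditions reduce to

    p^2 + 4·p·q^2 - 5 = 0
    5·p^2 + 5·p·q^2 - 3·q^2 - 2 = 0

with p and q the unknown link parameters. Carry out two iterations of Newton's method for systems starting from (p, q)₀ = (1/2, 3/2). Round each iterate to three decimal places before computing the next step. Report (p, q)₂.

At (1/2, 3/2): F = (-0.250, -1.875).
Jacobian J = [[2·p + 4·q^2, 8·p·q], [10·p + 5·q^2, 10·p·q - 6·q]].
At the point, J = [[10.000, 6.000], [16.250, -1.500]] (det J = -112.500).
Solving J·Δ = −F gives Δ = (0.103, -0.131).
Then the next iterate is (p, q)₁ = (0.603, 1.369).
Round to (0.603, 1.369) and repeat: F = (-0.11591, -0.15384), J = [[8.70264, 6.60406], [15.40081, 0.04107]].
Δ = (0.010, 0.004), so (p, q)₂ = (0.613, 1.373).

(0.613, 1.373)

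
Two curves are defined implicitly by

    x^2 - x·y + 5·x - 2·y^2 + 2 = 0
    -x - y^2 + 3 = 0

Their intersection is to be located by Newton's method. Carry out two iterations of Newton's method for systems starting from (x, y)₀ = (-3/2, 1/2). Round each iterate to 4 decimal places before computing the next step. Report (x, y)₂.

(0.6539, 1.6300)

At (-3/2, 1/2): F = (-3.0000, 4.2500).
Jacobian J = [[2·x - y + 5, -x - 4·y], [-1, -2·y]].
At the point, J = [[1.5000, -0.5000], [-1.0000, -1.0000]] (det J = -2.0000).
Solving J·Δ = −F gives Δ = (2.5625, 1.6875).
Then the next iterate is (x, y)₁ = (1.0625, 2.1875).
Round to (1.0625, 2.1875) and repeat: F = (-3.453125, -2.847656), J = [[4.9375, -9.8125], [-1.0000, -4.3750]].
Δ = (-0.4086, -0.5575), so (x, y)₂ = (0.6539, 1.6300).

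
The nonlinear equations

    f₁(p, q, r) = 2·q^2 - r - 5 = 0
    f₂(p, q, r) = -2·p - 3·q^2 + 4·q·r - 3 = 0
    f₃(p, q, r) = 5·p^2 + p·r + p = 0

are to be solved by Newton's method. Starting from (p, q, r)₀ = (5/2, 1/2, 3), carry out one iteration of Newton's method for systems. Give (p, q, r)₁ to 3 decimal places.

At (5/2, 1/2, 3): F = (-7.500, -2.750, 41.250).
Jacobian J = [[0, 4·q, -1], [-2, -6·q + 4·r, 4·q], [10·p + r + 1, 0, p]].
At the point, J = [[0.000, 2.000, -1.000], [-2.000, 9.000, 2.000], [29.000, 0.000, 2.500]] (det J = 387.000).
Solving J·Δ = −F gives Δ = (-0.985, 1.214, -5.072).
Then the next iterate is (p, q, r)₁ = (1.515, 1.714, -2.072).

(1.515, 1.714, -2.072)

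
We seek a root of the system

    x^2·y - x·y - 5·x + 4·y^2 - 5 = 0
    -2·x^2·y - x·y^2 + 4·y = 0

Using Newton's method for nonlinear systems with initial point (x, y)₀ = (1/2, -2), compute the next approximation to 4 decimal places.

(-3.0182, -0.3636)

At (1/2, -2): F = (9.0000, -9.0000).
Jacobian J = [[2·x·y - y - 5, x^2 - x + 8·y], [-4·x·y - y^2, -2·x^2 - 2·x·y + 4]].
At the point, J = [[-5.0000, -16.2500], [0.0000, 5.5000]] (det J = -27.5000).
Solving J·Δ = −F gives Δ = (-3.5182, 1.6364).
Then the next iterate is (x, y)₁ = (-3.0182, -0.3636).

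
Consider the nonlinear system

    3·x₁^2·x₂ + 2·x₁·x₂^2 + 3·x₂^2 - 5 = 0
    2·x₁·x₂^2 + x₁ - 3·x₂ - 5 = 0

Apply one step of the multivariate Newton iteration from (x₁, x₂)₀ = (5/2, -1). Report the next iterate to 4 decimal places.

At (5/2, -1): F = (-15.7500, 5.5000).
Jacobian J = [[6·x₁·x₂ + 2·x₂^2, 3·x₁^2 + 4·x₁·x₂ + 6·x₂], [2·x₂^2 + 1, 4·x₁·x₂ - 3]].
At the point, J = [[-13.0000, 2.7500], [3.0000, -13.0000]] (det J = 160.7500).
Solving J·Δ = −F gives Δ = (-1.1796, 0.1509).
Then the next iterate is (x₁, x₂)₁ = (1.3204, -0.8491).

(1.3204, -0.8491)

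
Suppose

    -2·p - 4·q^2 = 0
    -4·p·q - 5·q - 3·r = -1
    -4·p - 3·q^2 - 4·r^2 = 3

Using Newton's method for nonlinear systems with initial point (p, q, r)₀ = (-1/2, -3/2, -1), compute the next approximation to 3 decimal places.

At (-1/2, -3/2, -1): F = (-8.000, 8.500, -11.750).
Jacobian J = [[-2, -8·q, 0], [-4·q, -4·p - 5, -3], [-4, -6·q, -8·r]].
At the point, J = [[-2.000, 12.000, 0.000], [6.000, -3.000, -3.000], [-4.000, 9.000, 8.000]] (det J = -438.000).
Solving J·Δ = −F gives Δ = (-0.952, 0.508, 0.421).
Then the next iterate is (p, q, r)₁ = (-1.452, -0.992, -0.579).

(-1.452, -0.992, -0.579)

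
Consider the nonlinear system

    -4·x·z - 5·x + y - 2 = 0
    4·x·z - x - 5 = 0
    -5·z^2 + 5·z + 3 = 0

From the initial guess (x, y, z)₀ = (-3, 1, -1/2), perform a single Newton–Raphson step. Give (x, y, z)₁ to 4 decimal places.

(-1.9667, -4.8000, -0.4250)

At (-3, 1, -1/2): F = (8.0000, 4.0000, -0.7500).
Jacobian J = [[-4·z - 5, 1, -4·x], [4·z - 1, 0, 4·x], [0, 0, -10·z + 5]].
At the point, J = [[-3.0000, 1.0000, 12.0000], [-3.0000, 0.0000, -12.0000], [0.0000, 0.0000, 10.0000]] (det J = 30.0000).
Solving J·Δ = −F gives Δ = (1.0333, -5.8000, 0.0750).
Then the next iterate is (x, y, z)₁ = (-1.9667, -4.8000, -0.4250).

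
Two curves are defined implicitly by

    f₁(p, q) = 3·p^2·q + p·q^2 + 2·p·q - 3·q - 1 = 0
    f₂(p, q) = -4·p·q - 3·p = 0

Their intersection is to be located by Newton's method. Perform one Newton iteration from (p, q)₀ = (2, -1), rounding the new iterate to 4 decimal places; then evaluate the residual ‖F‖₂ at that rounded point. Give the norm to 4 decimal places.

3.1873

At (2, -1): F = (-12.0000, 2.0000).
Jacobian J = [[6·p·q + q^2 + 2·q, 3·p^2 + 2·p·q + 2·p - 3], [-4·q - 3, -4·p]].
At the point, J = [[-13.0000, 9.0000], [1.0000, -8.0000]] (det J = 95.0000).
Solving J·Δ = −F gives Δ = (-0.8211, 0.1474).
Then the next iterate is (p, q)₁ = (1.1789, -0.8526).
Re-evaluating at (1.1789, -0.8526): F = (-3.150330, 0.483821), so ‖F‖₂ = 3.1873.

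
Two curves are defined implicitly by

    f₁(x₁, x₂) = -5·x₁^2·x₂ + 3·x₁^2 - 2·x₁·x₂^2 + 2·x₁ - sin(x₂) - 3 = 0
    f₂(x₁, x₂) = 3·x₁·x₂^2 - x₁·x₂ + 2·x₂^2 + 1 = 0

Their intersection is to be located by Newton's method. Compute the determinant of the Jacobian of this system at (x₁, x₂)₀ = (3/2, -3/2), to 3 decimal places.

J = [[-10·x₁·x₂ + 6·x₁ - 2·x₂^2 + 2, -5·x₁^2 - 4·x₁·x₂ - cos(x₂)], [3·x₂^2 - x₂, 6·x₁·x₂ - x₁ + 4·x₂]].
At the point, J = [[29.000, -2.32074], [8.250, -21.000]].
det J = -589.854.

-589.854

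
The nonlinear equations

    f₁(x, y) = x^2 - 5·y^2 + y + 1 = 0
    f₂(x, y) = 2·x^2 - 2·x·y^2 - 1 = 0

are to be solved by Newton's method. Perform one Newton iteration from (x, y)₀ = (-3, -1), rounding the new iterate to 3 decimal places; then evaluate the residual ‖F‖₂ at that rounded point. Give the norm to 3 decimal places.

6.022

At (-3, -1): F = (4.000, 23.000).
Jacobian J = [[2·x, -10·y + 1], [4·x - 2·y^2, -4·x·y]].
At the point, J = [[-6.000, 11.000], [-14.000, -12.000]] (det J = 226.000).
Solving J·Δ = −F gives Δ = (1.332, 0.363).
Then the next iterate is (x, y)₁ = (-1.668, -0.637).
Re-evaluating at (-1.668, -0.637): F = (1.11638, 5.91809), so ‖F‖₂ = 6.022.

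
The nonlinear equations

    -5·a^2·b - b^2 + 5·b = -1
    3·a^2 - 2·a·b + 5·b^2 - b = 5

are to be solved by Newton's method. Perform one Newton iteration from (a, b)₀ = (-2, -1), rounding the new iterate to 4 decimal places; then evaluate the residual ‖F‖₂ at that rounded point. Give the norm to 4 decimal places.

110.8858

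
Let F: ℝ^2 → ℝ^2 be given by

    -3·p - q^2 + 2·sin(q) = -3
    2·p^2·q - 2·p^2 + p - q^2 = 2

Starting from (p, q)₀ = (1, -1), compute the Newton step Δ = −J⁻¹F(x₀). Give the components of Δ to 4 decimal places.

(-0.8105, 0.0816)

At (1, -1): F = (-2.682942, -6.0000).
Jacobian J = [[-3, -2·q + 2·cos(q)], [4·p·q - 4·p + 1, 2·p^2 - 2·q]].
At the point, J = [[-3.0000, 3.080605], [-7.0000, 4.0000]] (det J = 9.564232).
Solving J·Δ = −F gives Δ = (-0.8105, 0.0816).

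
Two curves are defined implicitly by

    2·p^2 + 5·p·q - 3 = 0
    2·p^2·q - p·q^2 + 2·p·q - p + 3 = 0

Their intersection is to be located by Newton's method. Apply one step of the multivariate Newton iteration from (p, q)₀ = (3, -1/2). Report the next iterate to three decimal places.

At (3, -1/2): F = (7.500, -12.750).
Jacobian J = [[4·p + 5·q, 5·p], [4·p·q - q^2 + 2·q - 1, 2·p^2 - 2·p·q + 2·p]].
At the point, J = [[9.500, 15.000], [-8.250, 27.000]] (det J = 380.250).
Solving J·Δ = −F gives Δ = (-1.036, 0.156).
Then the next iterate is (p, q)₁ = (1.964, -0.344).

(1.964, -0.344)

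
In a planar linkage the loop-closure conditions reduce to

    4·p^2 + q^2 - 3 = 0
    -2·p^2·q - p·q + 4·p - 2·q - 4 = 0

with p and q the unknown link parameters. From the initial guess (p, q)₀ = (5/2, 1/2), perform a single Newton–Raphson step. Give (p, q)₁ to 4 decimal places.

(1.3900, 0.4509)

At (5/2, 1/2): F = (22.2500, -2.5000).
Jacobian J = [[8·p, 2·q], [-4·p·q - q + 4, -2·p^2 - p - 2]].
At the point, J = [[20.0000, 1.0000], [-1.5000, -17.0000]] (det J = -338.5000).
Solving J·Δ = −F gives Δ = (-1.1100, -0.0491).
Then the next iterate is (p, q)₁ = (1.3900, 0.4509).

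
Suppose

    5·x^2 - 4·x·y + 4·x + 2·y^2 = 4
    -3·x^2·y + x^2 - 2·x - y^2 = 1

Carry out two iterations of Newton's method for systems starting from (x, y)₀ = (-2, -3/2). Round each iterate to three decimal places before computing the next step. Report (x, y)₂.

(-1.215, 0.366)

At (-2, -3/2): F = (0.500, 22.750).
Jacobian J = [[10·x - 4·y + 4, -4·x + 4·y], [-6·x·y + 2·x - 2, -3·x^2 - 2·y]].
At the point, J = [[-10.000, 2.000], [-24.000, -9.000]] (det J = 138.000).
Solving J·Δ = −F gives Δ = (0.362, 1.562).
Then the next iterate is (x, y)₁ = (-1.638, 0.062).
Round to (-1.638, 0.062) and repeat: F = (3.27713, 4.45615), J = [[-12.628, 6.800], [-4.66666, -8.17313]].
Δ = (0.423, 0.304), so (x, y)₂ = (-1.215, 0.366).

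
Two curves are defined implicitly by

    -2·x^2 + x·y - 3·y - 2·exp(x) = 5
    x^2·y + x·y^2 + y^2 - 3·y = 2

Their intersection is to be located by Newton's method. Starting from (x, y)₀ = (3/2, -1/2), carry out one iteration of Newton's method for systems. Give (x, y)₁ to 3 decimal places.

At (3/2, -1/2): F = (-17.71338, -1.000).
Jacobian J = [[-4·x + y - 2·exp(x), x - 3], [2·x·y + y^2, x^2 + 2·x·y + 2·y - 3]].
At the point, J = [[-15.46338, -1.500], [-1.250, -3.250]] (det J = 48.38098).
Solving J·Δ = −F gives Δ = (-1.159, 0.138).
Then the next iterate is (x, y)₁ = (0.341, -0.362).

(0.341, -0.362)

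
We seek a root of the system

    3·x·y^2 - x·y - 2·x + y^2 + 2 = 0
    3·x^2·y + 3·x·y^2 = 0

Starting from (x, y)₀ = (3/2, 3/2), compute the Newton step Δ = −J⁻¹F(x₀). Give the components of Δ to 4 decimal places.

(-0.5000, -0.5000)

At (3/2, 3/2): F = (9.1250, 20.2500).
Jacobian J = [[3·y^2 - y - 2, 6·x·y - x + 2·y], [6·x·y + 3·y^2, 3·x^2 + 6·x·y]].
At the point, J = [[3.2500, 15.0000], [20.2500, 20.2500]] (det J = -237.9375).
Solving J·Δ = −F gives Δ = (-0.5000, -0.5000).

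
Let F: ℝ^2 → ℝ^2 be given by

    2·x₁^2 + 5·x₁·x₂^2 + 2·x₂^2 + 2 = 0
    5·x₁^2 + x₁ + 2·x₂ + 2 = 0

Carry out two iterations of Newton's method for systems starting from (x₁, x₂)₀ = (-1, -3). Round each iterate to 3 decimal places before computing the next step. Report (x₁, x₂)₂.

(-0.675, -1.756)

At (-1, -3): F = (-23.000, 0.000).
Jacobian J = [[4·x₁ + 5·x₂^2, 10·x₁·x₂ + 4·x₂], [10·x₁ + 1, 2]].
At the point, J = [[41.000, 18.000], [-9.000, 2.000]] (det J = 244.000).
Solving J·Δ = −F gives Δ = (0.189, 0.848).
Then the next iterate is (x₁, x₂)₁ = (-0.811, -2.152).
Round to (-0.811, -2.152) and repeat: F = (-6.20148, 0.17361), J = [[19.91152, 8.84472], [-7.110, 2.000]].
Δ = (0.136, 0.396), so (x₁, x₂)₂ = (-0.675, -1.756).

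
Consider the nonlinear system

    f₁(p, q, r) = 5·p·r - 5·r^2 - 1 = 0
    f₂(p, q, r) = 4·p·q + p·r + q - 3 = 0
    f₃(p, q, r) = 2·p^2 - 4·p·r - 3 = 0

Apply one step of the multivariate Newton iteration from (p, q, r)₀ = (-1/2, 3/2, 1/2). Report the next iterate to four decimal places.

(-1.2300, -7.6400, -0.2100)

At (-1/2, 3/2, 1/2): F = (-3.5000, -4.7500, -1.5000).
Jacobian J = [[5·r, 0, 5·p - 10·r], [4·q + r, 4·p + 1, p], [4·p - 4·r, 0, -4·p]].
At the point, J = [[2.5000, 0.0000, -7.5000], [6.5000, -1.0000, -0.5000], [-4.0000, 0.0000, 2.0000]] (det J = 25.0000).
Solving J·Δ = −F gives Δ = (-0.7300, -9.1400, -0.7100).
Then the next iterate is (p, q, r)₁ = (-1.2300, -7.6400, -0.2100).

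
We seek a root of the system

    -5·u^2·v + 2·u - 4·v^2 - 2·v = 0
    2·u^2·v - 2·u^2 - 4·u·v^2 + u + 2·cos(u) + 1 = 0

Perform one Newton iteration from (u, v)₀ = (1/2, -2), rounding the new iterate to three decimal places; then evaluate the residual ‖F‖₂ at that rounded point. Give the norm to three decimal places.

2.136

At (1/2, -2): F = (-8.500, -6.24483).
Jacobian J = [[-10·u·v + 2, -5·u^2 - 8·v - 2], [4·u·v - 4·u - 4·v^2 - 2·sin(u) + 1, 2·u^2 - 8·u·v]].
At the point, J = [[12.000, 12.750], [-21.95885, 8.500]] (det J = 381.97535).
Solving J·Δ = −F gives Δ = (-0.019, 0.685).
Then the next iterate is (u, v)₁ = (0.481, -1.315).
Re-evaluating at (0.481, -1.315): F = (-1.80370, -1.14416), so ‖F‖₂ = 2.136.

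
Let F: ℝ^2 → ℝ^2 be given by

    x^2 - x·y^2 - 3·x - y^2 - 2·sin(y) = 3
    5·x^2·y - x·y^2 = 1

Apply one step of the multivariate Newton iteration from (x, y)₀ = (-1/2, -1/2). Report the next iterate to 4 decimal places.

(-6.5401, 19.6204)

At (-1/2, -1/2): F = (-0.416149, -1.5000).
Jacobian J = [[2·x - y^2 - 3, -2·x·y - 2·y - 2·cos(y)], [10·x·y - y^2, 5·x^2 - 2·x·y]].
At the point, J = [[-4.2500, -1.255165], [2.2500, 0.7500]] (det J = -0.363378).
Solving J·Δ = −F gives Δ = (-6.0401, 20.1204).
Then the next iterate is (x, y)₁ = (-6.5401, 19.6204).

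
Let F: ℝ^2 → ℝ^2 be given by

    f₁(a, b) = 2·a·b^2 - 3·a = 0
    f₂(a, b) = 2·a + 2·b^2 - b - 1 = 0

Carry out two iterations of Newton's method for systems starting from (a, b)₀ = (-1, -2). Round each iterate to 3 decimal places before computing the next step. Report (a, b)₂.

(-1.575, -1.213)

At (-1, -2): F = (-5.000, 7.000).
Jacobian J = [[2·b^2 - 3, 4·a·b], [2, 4·b - 1]].
At the point, J = [[5.000, 8.000], [2.000, -9.000]] (det J = -61.000).
Solving J·Δ = −F gives Δ = (-0.180, 0.738).
Then the next iterate is (a, b)₁ = (-1.180, -1.262).
Round to (-1.180, -1.262) and repeat: F = (-0.21864, 1.08729), J = [[0.18529, 5.95664], [2.000, -6.048]].
Δ = (-0.395, 0.049), so (a, b)₂ = (-1.575, -1.213).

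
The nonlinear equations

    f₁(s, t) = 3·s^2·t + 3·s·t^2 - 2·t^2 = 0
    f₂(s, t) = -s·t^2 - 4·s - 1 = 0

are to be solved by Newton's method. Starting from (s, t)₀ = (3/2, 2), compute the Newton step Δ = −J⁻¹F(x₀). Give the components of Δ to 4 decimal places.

At (3/2, 2): F = (23.5000, -13.0000).
Jacobian J = [[6·s·t + 3·t^2, 3·s^2 + 6·s·t - 4·t], [-t^2 - 4, -2·s·t]].
At the point, J = [[30.0000, 16.7500], [-8.0000, -6.0000]] (det J = -46.0000).
Solving J·Δ = −F gives Δ = (1.6685, -4.3913).

(1.6685, -4.3913)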